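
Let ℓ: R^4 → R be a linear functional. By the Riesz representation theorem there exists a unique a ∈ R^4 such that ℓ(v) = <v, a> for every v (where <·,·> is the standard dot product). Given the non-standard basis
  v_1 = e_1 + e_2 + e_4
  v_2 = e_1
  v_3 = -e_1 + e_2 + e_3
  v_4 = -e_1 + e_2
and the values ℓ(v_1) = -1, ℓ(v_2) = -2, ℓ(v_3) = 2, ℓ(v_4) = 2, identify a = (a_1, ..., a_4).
a = (-2, 0, 0, 1)

Write a = (a_1, ..., a_4) in the standard basis. For each basis vector v_i, ℓ(v_i) = <v_i, a> is a linear equation in the a_j's. Collect the n equations into a matrix system V a = ℓ, where row i of V is v_i (expressed in the standard basis). Since V is invertible (lower-triangular with 1s on the diagonal, up to permutation), solve by back-substitution:
  V =
[[1, 1, 0, 1],
 [1, 0, 0, 0],
 [-1, 1, 1, 0],
 [-1, 1, 0, 0]]
  V a = (-1, -2, 2, 2)
Solving gives a = (-2, 0, 0, 1).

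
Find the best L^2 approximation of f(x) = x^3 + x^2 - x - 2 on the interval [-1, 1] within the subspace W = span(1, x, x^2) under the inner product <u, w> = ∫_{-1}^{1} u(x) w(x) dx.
g(x) = x^2 - 2*x/5 - 2

The best approximation g ∈ W is the orthogonal projection of f onto W. Writing g = a_0 + a_1 x + a_2 x^2, the coefficients solve the normal equations G · a = b where
  G_{ij} = <φ_i, φ_j> and b_i = <f, φ_i>, with φ_0 = 1, φ_1 = x, φ_2 = x^2.
G =
  [2, 0, 2/3]
  [0, 2/3, 0]
  [2/3, 0, 2/5],
b = (-10/3, -4/15, -14/15).
Solving gives a_0 = -2, a_1 = -2/5, a_2 = 1, so
  g(x) = x^2 - 2*x/5 - 2.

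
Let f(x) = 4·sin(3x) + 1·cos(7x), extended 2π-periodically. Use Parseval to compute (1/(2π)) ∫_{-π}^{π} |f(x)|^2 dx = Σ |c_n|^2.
Σ |c_n|^2 = 17/2

Expand |f|^2 and use orthogonality of {sin(nx), cos(mx)} on [-π, π]:
  ∫_{-π}^{π} sin(nx)^2 dx = π, ∫ cos(mx)^2 dx = π, and cross terms integrate to 0.
So ∫_{-π}^{π} f(x)^2 dx = 4^2 · π + 1^2 · π = (16 + 1)π.
Divide by 2π: (16 + 1)/2 = 17/2.
By Parseval, this equals Σ |c_n|^2.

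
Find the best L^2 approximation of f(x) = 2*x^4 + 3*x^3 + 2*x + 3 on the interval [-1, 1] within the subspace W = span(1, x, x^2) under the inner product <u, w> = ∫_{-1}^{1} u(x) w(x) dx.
g(x) = 12*x^2/7 + 19*x/5 + 99/35

The best approximation g ∈ W is the orthogonal projection of f onto W. Writing g = a_0 + a_1 x + a_2 x^2, the coefficients solve the normal equations G · a = b where
  G_{ij} = <φ_i, φ_j> and b_i = <f, φ_i>, with φ_0 = 1, φ_1 = x, φ_2 = x^2.
G =
  [2, 0, 2/3]
  [0, 2/3, 0]
  [2/3, 0, 2/5],
b = (34/5, 38/15, 18/7).
Solving gives a_0 = 99/35, a_1 = 19/5, a_2 = 12/7, so
  g(x) = 12*x^2/7 + 19*x/5 + 99/35.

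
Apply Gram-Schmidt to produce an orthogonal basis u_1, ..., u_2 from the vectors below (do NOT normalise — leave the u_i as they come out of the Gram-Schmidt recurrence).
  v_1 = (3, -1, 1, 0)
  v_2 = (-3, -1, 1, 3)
Orthogonal basis:
  u_1 = (3, -1, 1, 0)
  u_2 = (-12/11, -18/11, 18/11, 3)

Apply the Gram-Schmidt recurrence
  u_1 = v_1
  u_i = v_i − Σ_{j<i} ((v_i · u_j) / (u_j · u_j)) · u_j.

Step by step this gives:
  u_1 = (3, -1, 1, 0)
  u_2 = (-12/11, -18/11, 18/11, 3)

Orthogonality check:
  u_2 · u_1 = 0 (should be 0)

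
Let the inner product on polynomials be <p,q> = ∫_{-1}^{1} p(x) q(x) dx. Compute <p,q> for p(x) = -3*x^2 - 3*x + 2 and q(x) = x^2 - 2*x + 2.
<p,q> = 122/15

Expand the product: p(x)·q(x) = -3*x^4 + 3*x^3 + 2*x^2 - 10*x + 4.
∫_{-1}^{1} of each monomial x^k gives [2/(k+1) if k even, 0 if k odd]. Integrating term-by-term (or equivalently evaluating the antiderivative F(x) = -3*x^5/5 + 3*x^4/4 + 2*x^3/3 - 5*x^2 + 4*x at the endpoints):
  F(1) − F(−1) = -11/60 − (-499/60) = 122/15.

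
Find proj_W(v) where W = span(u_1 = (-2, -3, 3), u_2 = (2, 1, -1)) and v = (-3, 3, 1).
proj_W(v) = (-3, 1, -1)

Set up U = [u_1 | ... | u_2] ∈ R^(3×2). The projector onto W = col(U) is P = U (U^T U)^(-1) U^T.
Compute U^T U =
  [22, -10]
  [-10, 6],
and U^T v = (0, -4).
Solve U^T U · c = U^T v for the coefficients: c = (-5/4, -11/4). The projection is proj_W(v) = U c.
Check: (v - proj_W(v)) · u_1 = 0  (should be 0).
Check: (v - proj_W(v)) · u_2 = 0  (should be 0).
Result: proj_W(v) = (-3, 1, -1).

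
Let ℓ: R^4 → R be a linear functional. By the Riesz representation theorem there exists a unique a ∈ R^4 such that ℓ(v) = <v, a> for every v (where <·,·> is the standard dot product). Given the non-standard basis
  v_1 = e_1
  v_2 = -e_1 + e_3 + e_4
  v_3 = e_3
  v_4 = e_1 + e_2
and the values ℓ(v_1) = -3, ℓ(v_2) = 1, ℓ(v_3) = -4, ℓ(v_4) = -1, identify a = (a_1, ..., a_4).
a = (-3, 2, -4, 2)

Write a = (a_1, ..., a_4) in the standard basis. For each basis vector v_i, ℓ(v_i) = <v_i, a> is a linear equation in the a_j's. Collect the n equations into a matrix system V a = ℓ, where row i of V is v_i (expressed in the standard basis). Since V is invertible (lower-triangular with 1s on the diagonal, up to permutation), solve by back-substitution:
  V =
[[1, 0, 0, 0],
 [-1, 0, 1, 1],
 [0, 0, 1, 0],
 [1, 1, 0, 0]]
  V a = (-3, 1, -4, -1)
Solving gives a = (-3, 2, -4, 2).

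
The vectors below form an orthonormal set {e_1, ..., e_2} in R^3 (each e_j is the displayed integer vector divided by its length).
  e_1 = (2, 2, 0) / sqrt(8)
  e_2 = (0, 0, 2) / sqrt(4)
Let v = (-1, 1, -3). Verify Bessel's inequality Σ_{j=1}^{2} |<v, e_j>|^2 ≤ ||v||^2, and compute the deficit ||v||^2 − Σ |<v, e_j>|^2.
Σ |<v, e_j>|^2 = 9; ||v||^2 = 11; deficit = 2

Write each e_j = u_j / sqrt(<u_j, u_j>) where u_j is the displayed integer vector. Then <v, e_j> = <v, u_j> / sqrt(<u_j, u_j>), so |<v, e_j>|^2 = <v, u_j>^2 / <u_j, u_j>.
Coefficients: <v, e_1> = 0/sqrt(8), <v, e_2> = -6/sqrt(4).
Square and sum: Σ |<v, e_j>|^2 = 9.
Compute ||v||^2 = v·v = 11.
Deficit = 11 − 9 = 2 ≥ 0, confirming Bessel's inequality. (The deficit equals ||v − Σ <v,e_j> e_j||^2, the squared distance from v to span{e_j}.)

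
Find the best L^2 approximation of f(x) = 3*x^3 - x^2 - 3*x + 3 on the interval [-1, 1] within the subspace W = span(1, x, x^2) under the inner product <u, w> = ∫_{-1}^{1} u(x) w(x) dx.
g(x) = -x^2 - 6*x/5 + 3

The best approximation g ∈ W is the orthogonal projection of f onto W. Writing g = a_0 + a_1 x + a_2 x^2, the coefficients solve the normal equations G · a = b where
  G_{ij} = <φ_i, φ_j> and b_i = <f, φ_i>, with φ_0 = 1, φ_1 = x, φ_2 = x^2.
G =
  [2, 0, 2/3]
  [0, 2/3, 0]
  [2/3, 0, 2/5],
b = (16/3, -4/5, 8/5).
Solving gives a_0 = 3, a_1 = -6/5, a_2 = -1, so
  g(x) = -x^2 - 6*x/5 + 3.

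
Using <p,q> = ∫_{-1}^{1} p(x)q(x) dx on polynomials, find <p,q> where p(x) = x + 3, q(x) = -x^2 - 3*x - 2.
<p,q> = -16

Expand the product: p(x)·q(x) = -x^3 - 6*x^2 - 11*x - 6.
∫_{-1}^{1} of each monomial x^k gives [2/(k+1) if k even, 0 if k odd]. Integrating term-by-term (or equivalently evaluating the antiderivative F(x) = -x^4/4 - 2*x^3 - 11*x^2/2 - 6*x at the endpoints):
  F(1) − F(−1) = -55/4 − (9/4) = -16.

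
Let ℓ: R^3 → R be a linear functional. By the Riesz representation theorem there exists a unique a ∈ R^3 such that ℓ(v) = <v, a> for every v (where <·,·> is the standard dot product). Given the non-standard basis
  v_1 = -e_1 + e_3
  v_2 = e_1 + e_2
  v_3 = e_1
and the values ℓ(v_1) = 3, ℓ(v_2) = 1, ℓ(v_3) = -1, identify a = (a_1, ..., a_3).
a = (-1, 2, 2)

Write a = (a_1, ..., a_3) in the standard basis. For each basis vector v_i, ℓ(v_i) = <v_i, a> is a linear equation in the a_j's. Collect the n equations into a matrix system V a = ℓ, where row i of V is v_i (expressed in the standard basis). Since V is invertible (lower-triangular with 1s on the diagonal, up to permutation), solve by back-substitution:
  V =
[[-1, 0, 1],
 [1, 1, 0],
 [1, 0, 0]]
  V a = (3, 1, -1)
Solving gives a = (-1, 2, 2).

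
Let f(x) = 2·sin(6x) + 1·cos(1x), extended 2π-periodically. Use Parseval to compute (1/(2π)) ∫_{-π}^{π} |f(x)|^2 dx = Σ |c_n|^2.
Σ |c_n|^2 = 5/2

Expand |f|^2 and use orthogonality of {sin(nx), cos(mx)} on [-π, π]:
  ∫_{-π}^{π} sin(nx)^2 dx = π, ∫ cos(mx)^2 dx = π, and cross terms integrate to 0.
So ∫_{-π}^{π} f(x)^2 dx = 2^2 · π + 1^2 · π = (4 + 1)π.
Divide by 2π: (4 + 1)/2 = 5/2.
By Parseval, this equals Σ |c_n|^2.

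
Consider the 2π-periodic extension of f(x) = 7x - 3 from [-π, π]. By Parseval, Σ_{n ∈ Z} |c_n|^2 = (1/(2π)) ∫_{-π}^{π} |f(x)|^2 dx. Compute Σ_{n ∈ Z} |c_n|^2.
Σ |c_n|^2 = 49π^2/3 + 9

Expand and integrate term by term over [-π, π]:
  ∫ (7x)^2 dx = 49·(2π^3/3); ∫ 2·7·(-3)·x dx = 0 (odd integrand); ∫ (-3)^2 dx = 9·2π.
So (1/(2π)) ∫_{-π}^{π} (7x - 3)^2 dx = 49π^2/3 + 9 = 49π^2/3 + 9.
Parseval ⇒ Σ |c_n|^2 = 49π^2/3 + 9.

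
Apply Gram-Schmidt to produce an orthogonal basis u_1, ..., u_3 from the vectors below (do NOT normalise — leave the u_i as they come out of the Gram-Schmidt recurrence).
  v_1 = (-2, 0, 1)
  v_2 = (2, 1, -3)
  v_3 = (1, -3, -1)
Orthogonal basis:
  u_1 = (-2, 0, 1)
  u_2 = (-4/5, 1, -8/5)
  u_3 = (-13/21, -52/21, -26/21)

Apply the Gram-Schmidt recurrence
  u_1 = v_1
  u_i = v_i − Σ_{j<i} ((v_i · u_j) / (u_j · u_j)) · u_j.

Step by step this gives:
  u_1 = (-2, 0, 1)
  u_2 = (-4/5, 1, -8/5)
  u_3 = (-13/21, -52/21, -26/21)

Orthogonality check:
  u_2 · u_1 = 0 (should be 0)
  u_3 · u_1 = 0 (should be 0)
  u_3 · u_2 = 0 (should be 0)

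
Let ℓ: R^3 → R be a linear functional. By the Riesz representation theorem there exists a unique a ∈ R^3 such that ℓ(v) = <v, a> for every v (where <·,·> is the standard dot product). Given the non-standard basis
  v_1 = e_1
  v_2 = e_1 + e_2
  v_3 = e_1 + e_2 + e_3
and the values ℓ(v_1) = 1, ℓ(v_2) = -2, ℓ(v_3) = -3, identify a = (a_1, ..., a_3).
a = (1, -3, -1)

Write a = (a_1, ..., a_3) in the standard basis. For each basis vector v_i, ℓ(v_i) = <v_i, a> is a linear equation in the a_j's. Collect the n equations into a matrix system V a = ℓ, where row i of V is v_i (expressed in the standard basis). Since V is invertible (lower-triangular with 1s on the diagonal, up to permutation), solve by back-substitution:
  V =
[[1, 0, 0],
 [1, 1, 0],
 [1, 1, 1]]
  V a = (1, -2, -3)
Solving gives a = (1, -3, -1).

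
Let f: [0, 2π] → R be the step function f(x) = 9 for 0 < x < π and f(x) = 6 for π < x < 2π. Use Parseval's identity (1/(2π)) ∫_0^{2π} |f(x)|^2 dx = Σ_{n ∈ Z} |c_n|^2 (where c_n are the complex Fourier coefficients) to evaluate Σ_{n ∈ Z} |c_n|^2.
Σ |c_n|^2 = 117/2

Parseval equates the L^2 energy of f (normalised by 1/(2π)) with the ℓ^2 sum of its Fourier coefficients: (1/(2π)) ∫_0^{2π} |f|^2 = Σ |c_n|^2.
Compute the left side: (1/(2π)) [∫_0^π 9^2 dx + ∫_π^{2π} 6^2 dx] = (1/(2π)) · (81π + 36π) = (81 + 36)/2 = 117/2.
So Σ_{n ∈ Z} |c_n|^2 = 117/2.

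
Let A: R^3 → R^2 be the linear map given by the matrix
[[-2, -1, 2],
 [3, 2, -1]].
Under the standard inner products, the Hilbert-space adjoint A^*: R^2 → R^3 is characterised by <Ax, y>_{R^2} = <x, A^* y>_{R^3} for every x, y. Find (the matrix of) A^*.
A^* = A^T =
[[-2, 3],
 [-1, 2],
 [2, -1]]

For real matrices with standard dot products, the defining identity <Ax, y> = <x, A^* y> gives (Ax)^T y = x^T (A^*) y, i.e. x^T A^T y = x^T (A^*) y. Since this holds for all x, y, we must have A^* = A^T. Therefore
A^* =
[[-2, 3],
 [-1, 2],
 [2, -1]].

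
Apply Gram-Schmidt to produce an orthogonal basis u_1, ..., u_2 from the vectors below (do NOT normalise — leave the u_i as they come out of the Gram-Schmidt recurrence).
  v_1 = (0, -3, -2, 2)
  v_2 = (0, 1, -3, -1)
Orthogonal basis:
  u_1 = (0, -3, -2, 2)
  u_2 = (0, 20/17, -49/17, -19/17)

Apply the Gram-Schmidt recurrence
  u_1 = v_1
  u_i = v_i − Σ_{j<i} ((v_i · u_j) / (u_j · u_j)) · u_j.

Step by step this gives:
  u_1 = (0, -3, -2, 2)
  u_2 = (0, 20/17, -49/17, -19/17)

Orthogonality check:
  u_2 · u_1 = 0 (should be 0)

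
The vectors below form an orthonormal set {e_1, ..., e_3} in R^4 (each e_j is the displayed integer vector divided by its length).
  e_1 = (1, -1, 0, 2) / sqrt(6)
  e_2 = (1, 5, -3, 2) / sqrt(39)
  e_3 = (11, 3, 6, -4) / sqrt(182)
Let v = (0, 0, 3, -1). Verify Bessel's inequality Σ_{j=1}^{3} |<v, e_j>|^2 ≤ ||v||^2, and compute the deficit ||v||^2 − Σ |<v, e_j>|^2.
Σ |<v, e_j>|^2 = 45/7; ||v||^2 = 10; deficit = 25/7

Write each e_j = u_j / sqrt(<u_j, u_j>) where u_j is the displayed integer vector. Then <v, e_j> = <v, u_j> / sqrt(<u_j, u_j>), so |<v, e_j>|^2 = <v, u_j>^2 / <u_j, u_j>.
Coefficients: <v, e_1> = -2/sqrt(6), <v, e_2> = -11/sqrt(39), <v, e_3> = 22/sqrt(182).
Square and sum: Σ |<v, e_j>|^2 = 45/7.
Compute ||v||^2 = v·v = 10.
Deficit = 10 − 45/7 = 25/7 ≥ 0, confirming Bessel's inequality. (The deficit equals ||v − Σ <v,e_j> e_j||^2, the squared distance from v to span{e_j}.)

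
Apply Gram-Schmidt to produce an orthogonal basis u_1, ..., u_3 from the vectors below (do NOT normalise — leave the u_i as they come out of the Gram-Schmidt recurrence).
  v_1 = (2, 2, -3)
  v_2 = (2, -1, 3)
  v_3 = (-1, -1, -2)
Orthogonal basis:
  u_1 = (2, 2, -3)
  u_2 = (48/17, -3/17, 30/17)
  u_3 = (1/3, -4/3, -2/3)

Apply the Gram-Schmidt recurrence
  u_1 = v_1
  u_i = v_i − Σ_{j<i} ((v_i · u_j) / (u_j · u_j)) · u_j.

Step by step this gives:
  u_1 = (2, 2, -3)
  u_2 = (48/17, -3/17, 30/17)
  u_3 = (1/3, -4/3, -2/3)

Orthogonality check:
  u_2 · u_1 = 0 (should be 0)
  u_3 · u_1 = 0 (should be 0)
  u_3 · u_2 = 0 (should be 0)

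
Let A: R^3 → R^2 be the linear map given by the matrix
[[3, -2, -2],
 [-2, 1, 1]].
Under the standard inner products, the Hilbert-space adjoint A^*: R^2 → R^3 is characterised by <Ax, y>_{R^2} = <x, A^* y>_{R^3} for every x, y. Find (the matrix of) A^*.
A^* = A^T =
[[3, -2],
 [-2, 1],
 [-2, 1]]

For real matrices with standard dot products, the defining identity <Ax, y> = <x, A^* y> gives (Ax)^T y = x^T (A^*) y, i.e. x^T A^T y = x^T (A^*) y. Since this holds for all x, y, we must have A^* = A^T. Therefore
A^* =
[[3, -2],
 [-2, 1],
 [-2, 1]].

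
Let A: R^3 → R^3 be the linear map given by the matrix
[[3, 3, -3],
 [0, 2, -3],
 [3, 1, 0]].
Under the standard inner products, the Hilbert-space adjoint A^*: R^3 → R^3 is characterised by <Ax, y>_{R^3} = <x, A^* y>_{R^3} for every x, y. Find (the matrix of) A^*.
A^* = A^T =
[[3, 0, 3],
 [3, 2, 1],
 [-3, -3, 0]]

For real matrices with standard dot products, the defining identity <Ax, y> = <x, A^* y> gives (Ax)^T y = x^T (A^*) y, i.e. x^T A^T y = x^T (A^*) y. Since this holds for all x, y, we must have A^* = A^T. Therefore
A^* =
[[3, 0, 3],
 [3, 2, 1],
 [-3, -3, 0]].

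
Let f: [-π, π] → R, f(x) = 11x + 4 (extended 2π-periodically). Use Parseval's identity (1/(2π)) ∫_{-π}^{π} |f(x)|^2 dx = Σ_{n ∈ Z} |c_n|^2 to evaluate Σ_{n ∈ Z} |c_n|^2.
Σ |c_n|^2 = 121π^2/3 + 16

Expand and integrate term by term over [-π, π]:
  ∫ (11x)^2 dx = 121·(2π^3/3); ∫ 2·11·(4)·x dx = 0 (odd integrand); ∫ 4^2 dx = 16·2π.
So (1/(2π)) ∫_{-π}^{π} (11x + 4)^2 dx = 121π^2/3 + 16 = 121π^2/3 + 16.
Parseval ⇒ Σ |c_n|^2 = 121π^2/3 + 16.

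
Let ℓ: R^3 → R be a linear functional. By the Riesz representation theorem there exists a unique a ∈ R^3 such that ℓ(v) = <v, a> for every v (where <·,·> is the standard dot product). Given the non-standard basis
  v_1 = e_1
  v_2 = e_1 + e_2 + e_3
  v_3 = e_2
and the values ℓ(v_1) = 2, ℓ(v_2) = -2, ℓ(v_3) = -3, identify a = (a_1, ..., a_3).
a = (2, -3, -1)

Write a = (a_1, ..., a_3) in the standard basis. For each basis vector v_i, ℓ(v_i) = <v_i, a> is a linear equation in the a_j's. Collect the n equations into a matrix system V a = ℓ, where row i of V is v_i (expressed in the standard basis). Since V is invertible (lower-triangular with 1s on the diagonal, up to permutation), solve by back-substitution:
  V =
[[1, 0, 0],
 [1, 1, 1],
 [0, 1, 0]]
  V a = (2, -2, -3)
Solving gives a = (2, -3, -1).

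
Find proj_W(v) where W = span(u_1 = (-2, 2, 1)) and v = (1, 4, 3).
proj_W(v) = (-2, 2, 1)

Set up U = [u_1 | ... | u_1] ∈ R^(3×1). The projector onto W = col(U) is P = U (U^T U)^(-1) U^T.
Compute U^T U =
  [9],
and U^T v = (9).
Solve U^T U · c = U^T v for the coefficients: c = (1). The projection is proj_W(v) = U c.
Check: (v - proj_W(v)) · u_1 = 0  (should be 0).
Result: proj_W(v) = (-2, 2, 1).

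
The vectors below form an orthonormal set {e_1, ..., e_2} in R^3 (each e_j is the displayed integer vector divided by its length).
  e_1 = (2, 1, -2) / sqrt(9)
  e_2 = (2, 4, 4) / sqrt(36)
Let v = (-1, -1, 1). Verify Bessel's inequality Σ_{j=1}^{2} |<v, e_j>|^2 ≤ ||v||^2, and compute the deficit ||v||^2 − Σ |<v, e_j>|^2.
Σ |<v, e_j>|^2 = 26/9; ||v||^2 = 3; deficit = 1/9

Write each e_j = u_j / sqrt(<u_j, u_j>) where u_j is the displayed integer vector. Then <v, e_j> = <v, u_j> / sqrt(<u_j, u_j>), so |<v, e_j>|^2 = <v, u_j>^2 / <u_j, u_j>.
Coefficients: <v, e_1> = -5/sqrt(9), <v, e_2> = -2/sqrt(36).
Square and sum: Σ |<v, e_j>|^2 = 26/9.
Compute ||v||^2 = v·v = 3.
Deficit = 3 − 26/9 = 1/9 ≥ 0, confirming Bessel's inequality. (The deficit equals ||v − Σ <v,e_j> e_j||^2, the squared distance from v to span{e_j}.)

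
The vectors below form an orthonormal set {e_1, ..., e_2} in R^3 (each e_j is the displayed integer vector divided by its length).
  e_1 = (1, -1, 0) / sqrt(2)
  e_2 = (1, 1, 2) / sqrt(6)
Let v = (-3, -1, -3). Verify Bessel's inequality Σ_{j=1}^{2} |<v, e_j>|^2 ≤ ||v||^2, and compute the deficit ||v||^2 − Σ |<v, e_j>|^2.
Σ |<v, e_j>|^2 = 56/3; ||v||^2 = 19; deficit = 1/3

Write each e_j = u_j / sqrt(<u_j, u_j>) where u_j is the displayed integer vector. Then <v, e_j> = <v, u_j> / sqrt(<u_j, u_j>), so |<v, e_j>|^2 = <v, u_j>^2 / <u_j, u_j>.
Coefficients: <v, e_1> = -2/sqrt(2), <v, e_2> = -10/sqrt(6).
Square and sum: Σ |<v, e_j>|^2 = 56/3.
Compute ||v||^2 = v·v = 19.
Deficit = 19 − 56/3 = 1/3 ≥ 0, confirming Bessel's inequality. (The deficit equals ||v − Σ <v,e_j> e_j||^2, the squared distance from v to span{e_j}.)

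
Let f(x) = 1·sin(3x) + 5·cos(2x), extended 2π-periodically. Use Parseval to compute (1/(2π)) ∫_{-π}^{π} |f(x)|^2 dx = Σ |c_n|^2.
Σ |c_n|^2 = 13

Expand |f|^2 and use orthogonality of {sin(nx), cos(mx)} on [-π, π]:
  ∫_{-π}^{π} sin(nx)^2 dx = π, ∫ cos(mx)^2 dx = π, and cross terms integrate to 0.
So ∫_{-π}^{π} f(x)^2 dx = 1^2 · π + 5^2 · π = (1 + 25)π.
Divide by 2π: (1 + 25)/2 = 13.
By Parseval, this equals Σ |c_n|^2.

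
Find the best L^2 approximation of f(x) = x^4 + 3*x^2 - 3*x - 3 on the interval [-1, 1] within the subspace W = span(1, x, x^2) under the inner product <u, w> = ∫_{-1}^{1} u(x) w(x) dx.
g(x) = 27*x^2/7 - 3*x - 108/35

The best approximation g ∈ W is the orthogonal projection of f onto W. Writing g = a_0 + a_1 x + a_2 x^2, the coefficients solve the normal equations G · a = b where
  G_{ij} = <φ_i, φ_j> and b_i = <f, φ_i>, with φ_0 = 1, φ_1 = x, φ_2 = x^2.
G =
  [2, 0, 2/3]
  [0, 2/3, 0]
  [2/3, 0, 2/5],
b = (-18/5, -2, -18/35).
Solving gives a_0 = -108/35, a_1 = -3, a_2 = 27/7, so
  g(x) = 27*x^2/7 - 3*x - 108/35.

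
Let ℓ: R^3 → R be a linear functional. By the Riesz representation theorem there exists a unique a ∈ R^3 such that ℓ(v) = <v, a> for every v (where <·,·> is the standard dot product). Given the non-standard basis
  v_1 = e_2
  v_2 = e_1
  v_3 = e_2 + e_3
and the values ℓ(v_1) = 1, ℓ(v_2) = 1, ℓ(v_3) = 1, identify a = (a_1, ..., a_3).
a = (1, 1, 0)

Write a = (a_1, ..., a_3) in the standard basis. For each basis vector v_i, ℓ(v_i) = <v_i, a> is a linear equation in the a_j's. Collect the n equations into a matrix system V a = ℓ, where row i of V is v_i (expressed in the standard basis). Since V is invertible (lower-triangular with 1s on the diagonal, up to permutation), solve by back-substitution:
  V =
[[0, 1, 0],
 [1, 0, 0],
 [0, 1, 1]]
  V a = (1, 1, 1)
Solving gives a = (1, 1, 0).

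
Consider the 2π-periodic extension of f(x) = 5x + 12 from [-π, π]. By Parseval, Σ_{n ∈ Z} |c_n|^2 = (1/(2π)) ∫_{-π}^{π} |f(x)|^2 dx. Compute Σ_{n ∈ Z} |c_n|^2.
Σ |c_n|^2 = 25π^2/3 + 144

Expand and integrate term by term over [-π, π]:
  ∫ (5x)^2 dx = 25·(2π^3/3); ∫ 2·5·(12)·x dx = 0 (odd integrand); ∫ 12^2 dx = 144·2π.
So (1/(2π)) ∫_{-π}^{π} (5x + 12)^2 dx = 25π^2/3 + 144 = 25π^2/3 + 144.
Parseval ⇒ Σ |c_n|^2 = 25π^2/3 + 144.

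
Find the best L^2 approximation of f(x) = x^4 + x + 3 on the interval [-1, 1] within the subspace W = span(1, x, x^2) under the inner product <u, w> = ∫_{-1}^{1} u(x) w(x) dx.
g(x) = 6*x^2/7 + x + 102/35

The best approximation g ∈ W is the orthogonal projection of f onto W. Writing g = a_0 + a_1 x + a_2 x^2, the coefficients solve the normal equations G · a = b where
  G_{ij} = <φ_i, φ_j> and b_i = <f, φ_i>, with φ_0 = 1, φ_1 = x, φ_2 = x^2.
G =
  [2, 0, 2/3]
  [0, 2/3, 0]
  [2/3, 0, 2/5],
b = (32/5, 2/3, 16/7).
Solving gives a_0 = 102/35, a_1 = 1, a_2 = 6/7, so
  g(x) = 6*x^2/7 + x + 102/35.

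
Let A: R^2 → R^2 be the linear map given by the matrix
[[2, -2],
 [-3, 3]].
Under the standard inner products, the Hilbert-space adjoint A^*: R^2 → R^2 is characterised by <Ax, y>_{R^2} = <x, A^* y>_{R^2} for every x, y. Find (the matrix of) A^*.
A^* = A^T =
[[2, -3],
 [-2, 3]]

For real matrices with standard dot products, the defining identity <Ax, y> = <x, A^* y> gives (Ax)^T y = x^T (A^*) y, i.e. x^T A^T y = x^T (A^*) y. Since this holds for all x, y, we must have A^* = A^T. Therefore
A^* =
[[2, -3],
 [-2, 3]].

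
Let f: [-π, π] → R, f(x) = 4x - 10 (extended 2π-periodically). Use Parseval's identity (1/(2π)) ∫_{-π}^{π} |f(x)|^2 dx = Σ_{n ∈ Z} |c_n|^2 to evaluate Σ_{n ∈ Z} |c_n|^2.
Σ |c_n|^2 = 16π^2/3 + 100

Expand and integrate term by term over [-π, π]:
  ∫ (4x)^2 dx = 16·(2π^3/3); ∫ 2·4·(-10)·x dx = 0 (odd integrand); ∫ (-10)^2 dx = 100·2π.
So (1/(2π)) ∫_{-π}^{π} (4x - 10)^2 dx = 16π^2/3 + 100 = 16π^2/3 + 100.
Parseval ⇒ Σ |c_n|^2 = 16π^2/3 + 100.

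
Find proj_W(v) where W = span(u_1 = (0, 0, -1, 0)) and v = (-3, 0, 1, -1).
proj_W(v) = (0, 0, 1, 0)

Set up U = [u_1 | ... | u_1] ∈ R^(4×1). The projector onto W = col(U) is P = U (U^T U)^(-1) U^T.
Compute U^T U =
  [1],
and U^T v = (-1).
Solve U^T U · c = U^T v for the coefficients: c = (-1). The projection is proj_W(v) = U c.
Check: (v - proj_W(v)) · u_1 = 0  (should be 0).
Result: proj_W(v) = (0, 0, 1, 0).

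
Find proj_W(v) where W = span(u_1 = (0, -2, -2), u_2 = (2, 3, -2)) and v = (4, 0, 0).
proj_W(v) = (32/33, 40/33, -40/33)

Set up U = [u_1 | ... | u_2] ∈ R^(3×2). The projector onto W = col(U) is P = U (U^T U)^(-1) U^T.
Compute U^T U =
  [8, -2]
  [-2, 17],
and U^T v = (0, 8).
Solve U^T U · c = U^T v for the coefficients: c = (4/33, 16/33). The projection is proj_W(v) = U c.
Check: (v - proj_W(v)) · u_1 = 0  (should be 0).
Check: (v - proj_W(v)) · u_2 = 0  (should be 0).
Result: proj_W(v) = (32/33, 40/33, -40/33).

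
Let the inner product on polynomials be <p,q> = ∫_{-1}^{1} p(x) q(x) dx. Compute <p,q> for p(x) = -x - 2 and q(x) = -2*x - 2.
<p,q> = 28/3

Expand the product: p(x)·q(x) = 2*x^2 + 6*x + 4.
∫_{-1}^{1} of each monomial x^k gives [2/(k+1) if k even, 0 if k odd]. Integrating term-by-term (or equivalently evaluating the antiderivative F(x) = 2*x^3/3 + 3*x^2 + 4*x at the endpoints):
  F(1) − F(−1) = 23/3 − (-5/3) = 28/3.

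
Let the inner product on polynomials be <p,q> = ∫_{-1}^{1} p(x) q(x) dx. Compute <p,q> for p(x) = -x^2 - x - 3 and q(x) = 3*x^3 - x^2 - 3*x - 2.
<p,q> = 248/15

Expand the product: p(x)·q(x) = -3*x^5 - 2*x^4 - 5*x^3 + 8*x^2 + 11*x + 6.
∫_{-1}^{1} of each monomial x^k gives [2/(k+1) if k even, 0 if k odd]. Integrating term-by-term (or equivalently evaluating the antiderivative F(x) = -x^6/2 - 2*x^5/5 - 5*x^4/4 + 8*x^3/3 + 11*x^2/2 + 6*x at the endpoints):
  F(1) − F(−1) = 721/60 − (-271/60) = 248/15.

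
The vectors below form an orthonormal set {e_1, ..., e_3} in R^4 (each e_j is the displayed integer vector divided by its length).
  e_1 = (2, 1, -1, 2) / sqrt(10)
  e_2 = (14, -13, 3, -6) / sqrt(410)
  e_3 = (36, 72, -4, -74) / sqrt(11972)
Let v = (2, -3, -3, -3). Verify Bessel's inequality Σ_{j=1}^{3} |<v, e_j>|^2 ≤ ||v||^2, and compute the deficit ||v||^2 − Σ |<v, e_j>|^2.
Σ |<v, e_j>|^2 = 1107/73; ||v||^2 = 31; deficit = 1156/73

Write each e_j = u_j / sqrt(<u_j, u_j>) where u_j is the displayed integer vector. Then <v, e_j> = <v, u_j> / sqrt(<u_j, u_j>), so |<v, e_j>|^2 = <v, u_j>^2 / <u_j, u_j>.
Coefficients: <v, e_1> = -2/sqrt(10), <v, e_2> = 76/sqrt(410), <v, e_3> = 90/sqrt(11972).
Square and sum: Σ |<v, e_j>|^2 = 1107/73.
Compute ||v||^2 = v·v = 31.
Deficit = 31 − 1107/73 = 1156/73 ≥ 0, confirming Bessel's inequality. (The deficit equals ||v − Σ <v,e_j> e_j||^2, the squared distance from v to span{e_j}.)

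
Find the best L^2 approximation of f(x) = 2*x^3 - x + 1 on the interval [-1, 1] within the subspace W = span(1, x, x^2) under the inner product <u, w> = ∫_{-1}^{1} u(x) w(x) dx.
g(x) = x/5 + 1

The best approximation g ∈ W is the orthogonal projection of f onto W. Writing g = a_0 + a_1 x + a_2 x^2, the coefficients solve the normal equations G · a = b where
  G_{ij} = <φ_i, φ_j> and b_i = <f, φ_i>, with φ_0 = 1, φ_1 = x, φ_2 = x^2.
G =
  [2, 0, 2/3]
  [0, 2/3, 0]
  [2/3, 0, 2/5],
b = (2, 2/15, 2/3).
Solving gives a_0 = 1, a_1 = 1/5, a_2 = 0, so
  g(x) = x/5 + 1.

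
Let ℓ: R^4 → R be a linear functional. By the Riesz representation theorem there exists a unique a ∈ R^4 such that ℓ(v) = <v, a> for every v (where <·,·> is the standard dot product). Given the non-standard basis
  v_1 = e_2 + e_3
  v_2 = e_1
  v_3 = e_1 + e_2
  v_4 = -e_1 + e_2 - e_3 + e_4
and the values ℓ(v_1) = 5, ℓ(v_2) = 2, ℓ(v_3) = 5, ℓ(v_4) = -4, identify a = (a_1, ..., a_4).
a = (2, 3, 2, -3)

Write a = (a_1, ..., a_4) in the standard basis. For each basis vector v_i, ℓ(v_i) = <v_i, a> is a linear equation in the a_j's. Collect the n equations into a matrix system V a = ℓ, where row i of V is v_i (expressed in the standard basis). Since V is invertible (lower-triangular with 1s on the diagonal, up to permutation), solve by back-substitution:
  V =
[[0, 1, 1, 0],
 [1, 0, 0, 0],
 [1, 1, 0, 0],
 [-1, 1, -1, 1]]
  V a = (5, 2, 5, -4)
Solving gives a = (2, 3, 2, -3).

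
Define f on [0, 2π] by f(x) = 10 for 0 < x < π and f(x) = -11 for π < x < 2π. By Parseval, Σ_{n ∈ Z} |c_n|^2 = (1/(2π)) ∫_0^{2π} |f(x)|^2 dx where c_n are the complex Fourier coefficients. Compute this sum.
Σ |c_n|^2 = 221/2

Parseval equates the L^2 energy of f (normalised by 1/(2π)) with the ℓ^2 sum of its Fourier coefficients: (1/(2π)) ∫_0^{2π} |f|^2 = Σ |c_n|^2.
Compute the left side: (1/(2π)) [∫_0^π 10^2 dx + ∫_π^{2π} (-11)^2 dx] = (1/(2π)) · (100π + 121π) = (100 + 121)/2 = 221/2.
So Σ_{n ∈ Z} |c_n|^2 = 221/2.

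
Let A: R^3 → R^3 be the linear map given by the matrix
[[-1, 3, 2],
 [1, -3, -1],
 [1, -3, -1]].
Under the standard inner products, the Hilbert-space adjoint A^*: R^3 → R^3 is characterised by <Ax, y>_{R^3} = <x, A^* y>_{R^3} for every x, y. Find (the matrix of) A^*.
A^* = A^T =
[[-1, 1, 1],
 [3, -3, -3],
 [2, -1, -1]]

For real matrices with standard dot products, the defining identity <Ax, y> = <x, A^* y> gives (Ax)^T y = x^T (A^*) y, i.e. x^T A^T y = x^T (A^*) y. Since this holds for all x, y, we must have A^* = A^T. Therefore
A^* =
[[-1, 1, 1],
 [3, -3, -3],
 [2, -1, -1]].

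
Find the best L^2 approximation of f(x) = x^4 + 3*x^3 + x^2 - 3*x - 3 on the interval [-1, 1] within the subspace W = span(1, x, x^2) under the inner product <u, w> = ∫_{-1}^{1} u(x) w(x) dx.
g(x) = 13*x^2/7 - 6*x/5 - 108/35

The best approximation g ∈ W is the orthogonal projection of f onto W. Writing g = a_0 + a_1 x + a_2 x^2, the coefficients solve the normal equations G · a = b where
  G_{ij} = <φ_i, φ_j> and b_i = <f, φ_i>, with φ_0 = 1, φ_1 = x, φ_2 = x^2.
G =
  [2, 0, 2/3]
  [0, 2/3, 0]
  [2/3, 0, 2/5],
b = (-74/15, -4/5, -46/35).
Solving gives a_0 = -108/35, a_1 = -6/5, a_2 = 13/7, so
  g(x) = 13*x^2/7 - 6*x/5 - 108/35.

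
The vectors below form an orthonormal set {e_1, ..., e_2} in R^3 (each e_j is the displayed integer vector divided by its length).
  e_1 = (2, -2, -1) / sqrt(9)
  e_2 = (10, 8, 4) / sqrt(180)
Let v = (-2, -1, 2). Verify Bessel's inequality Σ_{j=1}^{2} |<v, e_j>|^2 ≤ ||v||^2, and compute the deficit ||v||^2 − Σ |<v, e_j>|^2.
Σ |<v, e_j>|^2 = 4; ||v||^2 = 9; deficit = 5

Write each e_j = u_j / sqrt(<u_j, u_j>) where u_j is the displayed integer vector. Then <v, e_j> = <v, u_j> / sqrt(<u_j, u_j>), so |<v, e_j>|^2 = <v, u_j>^2 / <u_j, u_j>.
Coefficients: <v, e_1> = -4/sqrt(9), <v, e_2> = -20/sqrt(180).
Square and sum: Σ |<v, e_j>|^2 = 4.
Compute ||v||^2 = v·v = 9.
Deficit = 9 − 4 = 5 ≥ 0, confirming Bessel's inequality. (The deficit equals ||v − Σ <v,e_j> e_j||^2, the squared distance from v to span{e_j}.)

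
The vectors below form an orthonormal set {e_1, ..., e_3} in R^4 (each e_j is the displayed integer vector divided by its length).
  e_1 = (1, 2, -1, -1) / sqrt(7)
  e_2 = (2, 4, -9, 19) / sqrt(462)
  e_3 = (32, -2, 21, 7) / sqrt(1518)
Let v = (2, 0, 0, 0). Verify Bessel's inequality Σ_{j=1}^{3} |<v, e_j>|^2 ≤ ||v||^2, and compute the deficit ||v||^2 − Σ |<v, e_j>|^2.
Σ |<v, e_j>|^2 = 76/23; ||v||^2 = 4; deficit = 16/23

Write each e_j = u_j / sqrt(<u_j, u_j>) where u_j is the displayed integer vector. Then <v, e_j> = <v, u_j> / sqrt(<u_j, u_j>), so |<v, e_j>|^2 = <v, u_j>^2 / <u_j, u_j>.
Coefficients: <v, e_1> = 2/sqrt(7), <v, e_2> = 4/sqrt(462), <v, e_3> = 64/sqrt(1518).
Square and sum: Σ |<v, e_j>|^2 = 76/23.
Compute ||v||^2 = v·v = 4.
Deficit = 4 − 76/23 = 16/23 ≥ 0, confirming Bessel's inequality. (The deficit equals ||v − Σ <v,e_j> e_j||^2, the squared distance from v to span{e_j}.)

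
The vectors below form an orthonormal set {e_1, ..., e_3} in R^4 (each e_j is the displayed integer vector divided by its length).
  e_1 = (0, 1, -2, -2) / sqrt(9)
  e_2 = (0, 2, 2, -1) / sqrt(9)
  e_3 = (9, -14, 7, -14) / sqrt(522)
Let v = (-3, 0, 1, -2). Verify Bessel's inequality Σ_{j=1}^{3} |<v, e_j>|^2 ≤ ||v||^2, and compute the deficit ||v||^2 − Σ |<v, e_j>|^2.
Σ |<v, e_j>|^2 = 68/29; ||v||^2 = 14; deficit = 338/29

Write each e_j = u_j / sqrt(<u_j, u_j>) where u_j is the displayed integer vector. Then <v, e_j> = <v, u_j> / sqrt(<u_j, u_j>), so |<v, e_j>|^2 = <v, u_j>^2 / <u_j, u_j>.
Coefficients: <v, e_1> = 2/sqrt(9), <v, e_2> = 4/sqrt(9), <v, e_3> = 8/sqrt(522).
Square and sum: Σ |<v, e_j>|^2 = 68/29.
Compute ||v||^2 = v·v = 14.
Deficit = 14 − 68/29 = 338/29 ≥ 0, confirming Bessel's inequality. (The deficit equals ||v − Σ <v,e_j> e_j||^2, the squared distance from v to span{e_j}.)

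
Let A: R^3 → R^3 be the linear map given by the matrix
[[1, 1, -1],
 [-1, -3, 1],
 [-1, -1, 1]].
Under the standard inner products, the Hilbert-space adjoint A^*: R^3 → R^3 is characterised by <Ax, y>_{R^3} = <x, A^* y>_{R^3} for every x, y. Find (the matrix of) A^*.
A^* = A^T =
[[1, -1, -1],
 [1, -3, -1],
 [-1, 1, 1]]

For real matrices with standard dot products, the defining identity <Ax, y> = <x, A^* y> gives (Ax)^T y = x^T (A^*) y, i.e. x^T A^T y = x^T (A^*) y. Since this holds for all x, y, we must have A^* = A^T. Therefore
A^* =
[[1, -1, -1],
 [1, -3, -1],
 [-1, 1, 1]].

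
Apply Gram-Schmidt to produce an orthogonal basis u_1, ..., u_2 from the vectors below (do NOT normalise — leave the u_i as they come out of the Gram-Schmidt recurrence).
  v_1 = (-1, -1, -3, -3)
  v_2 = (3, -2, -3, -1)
Orthogonal basis:
  u_1 = (-1, -1, -3, -3)
  u_2 = (71/20, -29/20, -27/20, 13/20)

Apply the Gram-Schmidt recurrence
  u_1 = v_1
  u_i = v_i − Σ_{j<i} ((v_i · u_j) / (u_j · u_j)) · u_j.

Step by step this gives:
  u_1 = (-1, -1, -3, -3)
  u_2 = (71/20, -29/20, -27/20, 13/20)

Orthogonality check:
  u_2 · u_1 = 0 (should be 0)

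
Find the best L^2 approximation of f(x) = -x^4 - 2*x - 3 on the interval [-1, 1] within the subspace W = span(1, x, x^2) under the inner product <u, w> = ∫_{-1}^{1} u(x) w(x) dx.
g(x) = -6*x^2/7 - 2*x - 102/35

The best approximation g ∈ W is the orthogonal projection of f onto W. Writing g = a_0 + a_1 x + a_2 x^2, the coefficients solve the normal equations G · a = b where
  G_{ij} = <φ_i, φ_j> and b_i = <f, φ_i>, with φ_0 = 1, φ_1 = x, φ_2 = x^2.
G =
  [2, 0, 2/3]
  [0, 2/3, 0]
  [2/3, 0, 2/5],
b = (-32/5, -4/3, -16/7).
Solving gives a_0 = -102/35, a_1 = -2, a_2 = -6/7, so
  g(x) = -6*x^2/7 - 2*x - 102/35.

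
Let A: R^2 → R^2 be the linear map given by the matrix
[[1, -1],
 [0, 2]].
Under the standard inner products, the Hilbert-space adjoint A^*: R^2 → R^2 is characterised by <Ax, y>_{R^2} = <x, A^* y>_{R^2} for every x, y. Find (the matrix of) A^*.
A^* = A^T =
[[1, 0],
 [-1, 2]]

For real matrices with standard dot products, the defining identity <Ax, y> = <x, A^* y> gives (Ax)^T y = x^T (A^*) y, i.e. x^T A^T y = x^T (A^*) y. Since this holds for all x, y, we must have A^* = A^T. Therefore
A^* =
[[1, 0],
 [-1, 2]].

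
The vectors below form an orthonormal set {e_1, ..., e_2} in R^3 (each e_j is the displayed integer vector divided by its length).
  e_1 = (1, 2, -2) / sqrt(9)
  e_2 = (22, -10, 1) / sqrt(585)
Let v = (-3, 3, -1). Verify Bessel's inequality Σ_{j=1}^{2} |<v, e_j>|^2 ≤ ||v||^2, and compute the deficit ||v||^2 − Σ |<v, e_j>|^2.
Σ |<v, e_j>|^2 = 1226/65; ||v||^2 = 19; deficit = 9/65

Write each e_j = u_j / sqrt(<u_j, u_j>) where u_j is the displayed integer vector. Then <v, e_j> = <v, u_j> / sqrt(<u_j, u_j>), so |<v, e_j>|^2 = <v, u_j>^2 / <u_j, u_j>.
Coefficients: <v, e_1> = 5/sqrt(9), <v, e_2> = -97/sqrt(585).
Square and sum: Σ |<v, e_j>|^2 = 1226/65.
Compute ||v||^2 = v·v = 19.
Deficit = 19 − 1226/65 = 9/65 ≥ 0, confirming Bessel's inequality. (The deficit equals ||v − Σ <v,e_j> e_j||^2, the squared distance from v to span{e_j}.)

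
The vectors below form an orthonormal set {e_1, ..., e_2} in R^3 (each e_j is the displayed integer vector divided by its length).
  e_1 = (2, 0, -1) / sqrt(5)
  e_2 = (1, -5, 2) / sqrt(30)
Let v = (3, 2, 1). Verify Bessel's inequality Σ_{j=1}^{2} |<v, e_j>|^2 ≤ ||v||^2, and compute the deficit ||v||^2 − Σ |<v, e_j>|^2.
Σ |<v, e_j>|^2 = 35/6; ||v||^2 = 14; deficit = 49/6

Write each e_j = u_j / sqrt(<u_j, u_j>) where u_j is the displayed integer vector. Then <v, e_j> = <v, u_j> / sqrt(<u_j, u_j>), so |<v, e_j>|^2 = <v, u_j>^2 / <u_j, u_j>.
Coefficients: <v, e_1> = 5/sqrt(5), <v, e_2> = -5/sqrt(30).
Square and sum: Σ |<v, e_j>|^2 = 35/6.
Compute ||v||^2 = v·v = 14.
Deficit = 14 − 35/6 = 49/6 ≥ 0, confirming Bessel's inequality. (The deficit equals ||v − Σ <v,e_j> e_j||^2, the squared distance from v to span{e_j}.)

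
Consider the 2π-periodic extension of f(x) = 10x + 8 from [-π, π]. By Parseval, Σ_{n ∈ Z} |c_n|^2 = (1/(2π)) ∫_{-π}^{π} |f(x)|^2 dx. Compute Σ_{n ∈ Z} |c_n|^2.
Σ |c_n|^2 = 100π^2/3 + 64

Expand and integrate term by term over [-π, π]:
  ∫ (10x)^2 dx = 100·(2π^3/3); ∫ 2·10·(8)·x dx = 0 (odd integrand); ∫ 8^2 dx = 64·2π.
So (1/(2π)) ∫_{-π}^{π} (10x + 8)^2 dx = 100π^2/3 + 64 = 100π^2/3 + 64.
Parseval ⇒ Σ |c_n|^2 = 100π^2/3 + 64.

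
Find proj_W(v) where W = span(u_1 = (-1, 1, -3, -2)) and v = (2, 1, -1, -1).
proj_W(v) = (-4/15, 4/15, -4/5, -8/15)

Set up U = [u_1 | ... | u_1] ∈ R^(4×1). The projector onto W = col(U) is P = U (U^T U)^(-1) U^T.
Compute U^T U =
  [15],
and U^T v = (4).
Solve U^T U · c = U^T v for the coefficients: c = (4/15). The projection is proj_W(v) = U c.
Check: (v - proj_W(v)) · u_1 = 0  (should be 0).
Result: proj_W(v) = (-4/15, 4/15, -4/5, -8/15).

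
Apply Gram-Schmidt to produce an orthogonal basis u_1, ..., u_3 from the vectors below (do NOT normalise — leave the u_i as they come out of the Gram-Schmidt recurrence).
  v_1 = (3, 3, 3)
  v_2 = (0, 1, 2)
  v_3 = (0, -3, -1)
Orthogonal basis:
  u_1 = (3, 3, 3)
  u_2 = (-1, 0, 1)
  u_3 = (5/6, -5/3, 5/6)

Apply the Gram-Schmidt recurrence
  u_1 = v_1
  u_i = v_i − Σ_{j<i} ((v_i · u_j) / (u_j · u_j)) · u_j.

Step by step this gives:
  u_1 = (3, 3, 3)
  u_2 = (-1, 0, 1)
  u_3 = (5/6, -5/3, 5/6)

Orthogonality check:
  u_2 · u_1 = 0 (should be 0)
  u_3 · u_1 = 0 (should be 0)
  u_3 · u_2 = 0 (should be 0)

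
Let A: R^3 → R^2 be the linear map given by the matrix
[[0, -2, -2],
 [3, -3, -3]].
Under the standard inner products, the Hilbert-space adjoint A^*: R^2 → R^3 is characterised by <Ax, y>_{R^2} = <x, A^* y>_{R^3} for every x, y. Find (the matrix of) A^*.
A^* = A^T =
[[0, 3],
 [-2, -3],
 [-2, -3]]

For real matrices with standard dot products, the defining identity <Ax, y> = <x, A^* y> gives (Ax)^T y = x^T (A^*) y, i.e. x^T A^T y = x^T (A^*) y. Since this holds for all x, y, we must have A^* = A^T. Therefore
A^* =
[[0, 3],
 [-2, -3],
 [-2, -3]].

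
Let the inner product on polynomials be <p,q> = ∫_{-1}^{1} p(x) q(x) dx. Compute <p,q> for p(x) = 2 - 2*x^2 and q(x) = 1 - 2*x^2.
<p,q> = 8/5

Expand the product: p(x)·q(x) = 4*x^4 - 6*x^2 + 2.
∫_{-1}^{1} of each monomial x^k gives [2/(k+1) if k even, 0 if k odd]. Integrating term-by-term (or equivalently evaluating the antiderivative F(x) = 4*x^5/5 - 2*x^3 + 2*x at the endpoints):
  F(1) − F(−1) = 4/5 − (-4/5) = 8/5.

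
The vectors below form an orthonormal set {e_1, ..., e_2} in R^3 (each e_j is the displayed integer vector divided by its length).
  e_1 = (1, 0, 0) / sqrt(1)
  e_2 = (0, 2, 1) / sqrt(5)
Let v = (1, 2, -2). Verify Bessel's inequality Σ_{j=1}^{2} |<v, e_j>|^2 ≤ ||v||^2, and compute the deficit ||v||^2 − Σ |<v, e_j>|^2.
Σ |<v, e_j>|^2 = 9/5; ||v||^2 = 9; deficit = 36/5

Write each e_j = u_j / sqrt(<u_j, u_j>) where u_j is the displayed integer vector. Then <v, e_j> = <v, u_j> / sqrt(<u_j, u_j>), so |<v, e_j>|^2 = <v, u_j>^2 / <u_j, u_j>.
Coefficients: <v, e_1> = 1/sqrt(1), <v, e_2> = 2/sqrt(5).
Square and sum: Σ |<v, e_j>|^2 = 9/5.
Compute ||v||^2 = v·v = 9.
Deficit = 9 − 9/5 = 36/5 ≥ 0, confirming Bessel's inequality. (The deficit equals ||v − Σ <v,e_j> e_j||^2, the squared distance from v to span{e_j}.)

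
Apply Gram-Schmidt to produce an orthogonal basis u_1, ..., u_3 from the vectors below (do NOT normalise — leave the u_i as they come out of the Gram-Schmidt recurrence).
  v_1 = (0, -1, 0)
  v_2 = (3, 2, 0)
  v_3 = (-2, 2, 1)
Orthogonal basis:
  u_1 = (0, -1, 0)
  u_2 = (3, 0, 0)
  u_3 = (0, 0, 1)

Apply the Gram-Schmidt recurrence
  u_1 = v_1
  u_i = v_i − Σ_{j<i} ((v_i · u_j) / (u_j · u_j)) · u_j.

Step by step this gives:
  u_1 = (0, -1, 0)
  u_2 = (3, 0, 0)
  u_3 = (0, 0, 1)

Orthogonality check:
  u_2 · u_1 = 0 (should be 0)
  u_3 · u_1 = 0 (should be 0)
  u_3 · u_2 = 0 (should be 0)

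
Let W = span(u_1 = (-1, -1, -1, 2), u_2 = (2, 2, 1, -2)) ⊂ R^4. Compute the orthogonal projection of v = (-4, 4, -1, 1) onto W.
proj_W(v) = (0, 0, -3/5, 6/5)

Set up U = [u_1 | ... | u_2] ∈ R^(4×2). The projector onto W = col(U) is P = U (U^T U)^(-1) U^T.
Compute U^T U =
  [7, -9]
  [-9, 13],
and U^T v = (3, -3).
Solve U^T U · c = U^T v for the coefficients: c = (6/5, 3/5). The projection is proj_W(v) = U c.
Check: (v - proj_W(v)) · u_1 = 0  (should be 0).
Check: (v - proj_W(v)) · u_2 = 0  (should be 0).
Result: proj_W(v) = (0, 0, -3/5, 6/5).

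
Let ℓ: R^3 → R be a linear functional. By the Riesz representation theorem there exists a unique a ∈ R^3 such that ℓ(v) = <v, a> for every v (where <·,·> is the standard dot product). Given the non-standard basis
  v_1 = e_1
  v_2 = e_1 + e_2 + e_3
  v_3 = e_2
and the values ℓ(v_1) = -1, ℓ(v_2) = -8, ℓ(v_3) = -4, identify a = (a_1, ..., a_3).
a = (-1, -4, -3)

Write a = (a_1, ..., a_3) in the standard basis. For each basis vector v_i, ℓ(v_i) = <v_i, a> is a linear equation in the a_j's. Collect the n equations into a matrix system V a = ℓ, where row i of V is v_i (expressed in the standard basis). Since V is invertible (lower-triangular with 1s on the diagonal, up to permutation), solve by back-substitution:
  V =
[[1, 0, 0],
 [1, 1, 1],
 [0, 1, 0]]
  V a = (-1, -8, -4)
Solving gives a = (-1, -4, -3).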